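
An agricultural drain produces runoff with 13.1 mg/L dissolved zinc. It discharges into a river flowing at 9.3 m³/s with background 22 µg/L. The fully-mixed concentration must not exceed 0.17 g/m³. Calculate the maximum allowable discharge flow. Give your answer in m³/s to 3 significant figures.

22 µg/L = 0.022 mg/L.
Mass balance at complete mixing: C_std·(Q_w + Q_r) = Q_w·C_e + Q_r·C_b.
Rearranging, Q_w = Q_r·(C_std − C_b)/(C_e − C_std) = 9.3·(0.17 − 0.022) / (13.1 − 0.17) = 0.1065 m³/s.

0.106 m³/s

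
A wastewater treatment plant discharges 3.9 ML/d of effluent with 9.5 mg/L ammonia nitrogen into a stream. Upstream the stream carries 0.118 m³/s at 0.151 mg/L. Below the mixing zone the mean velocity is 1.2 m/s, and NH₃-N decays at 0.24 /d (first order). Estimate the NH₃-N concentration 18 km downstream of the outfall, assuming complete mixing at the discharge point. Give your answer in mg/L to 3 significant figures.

3.9 ML/d = 0.04514 m³/s.
After complete mixing, C₀ = (0.04514·9.5 + 0.118·0.151) / 0.1631 = 2.738 mg/L.
Travel time t = 1.8e+04 m / 1.2 m/s = 1.5e+04 s = 0.1736 d.
C = 2.738·exp(−0.24·0.1736) = 2.738·0.9592 = 2.626 mg/L.

2.63 mg/L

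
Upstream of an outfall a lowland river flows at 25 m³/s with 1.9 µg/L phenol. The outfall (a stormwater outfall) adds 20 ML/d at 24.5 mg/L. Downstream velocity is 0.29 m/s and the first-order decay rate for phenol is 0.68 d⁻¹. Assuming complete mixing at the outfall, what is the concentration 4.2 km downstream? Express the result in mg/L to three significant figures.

0.202 mg/L

20 ML/d = 0.2315 m³/s.
1.9 µg/L = 0.0019 mg/L.
After complete mixing, C₀ = (0.2315·24.5 + 25·0.0019) / 25.23 = 0.2267 mg/L.
Travel time t = 4200 m / 0.29 m/s = 1.448e+04 s = 0.1676 d.
C = 0.2267·exp(−0.68·0.1676) = 0.2267·0.8923 = 0.2022 mg/L.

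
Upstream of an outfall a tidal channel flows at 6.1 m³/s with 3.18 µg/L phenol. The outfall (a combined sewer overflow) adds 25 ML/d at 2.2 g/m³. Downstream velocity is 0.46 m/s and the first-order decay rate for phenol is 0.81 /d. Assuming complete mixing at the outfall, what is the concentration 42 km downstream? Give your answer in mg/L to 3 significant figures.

25 ML/d = 0.2894 m³/s.
3.18 µg/L = 0.00318 mg/L.
After complete mixing, C₀ = (0.2894·2.2 + 6.1·0.00318) / 6.389 = 0.1027 mg/L.
Travel time t = 4.2e+04 m / 0.46 m/s = 9.13e+04 s = 1.057 d.
C = 0.1027·exp(−0.81·1.057) = 0.1027·0.4249 = 0.04362 mg/L.

0.0436 mg/L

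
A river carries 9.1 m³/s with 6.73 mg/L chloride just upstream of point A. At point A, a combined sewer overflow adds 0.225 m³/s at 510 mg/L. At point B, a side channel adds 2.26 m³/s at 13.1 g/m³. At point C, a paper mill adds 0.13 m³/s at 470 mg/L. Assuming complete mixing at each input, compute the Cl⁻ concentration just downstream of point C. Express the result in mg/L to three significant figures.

After input A: C = (9.1·6.73 + 0.225·510) / 9.325 = 18.87 mg/L.
After input B: C = (9.325·18.87 + 2.26·13.1) / 11.58 = 17.75 mg/L.
After input C: C = (11.58·17.75 + 0.13·470) / 11.71 = 22.77 mg/L.

22.8 mg/L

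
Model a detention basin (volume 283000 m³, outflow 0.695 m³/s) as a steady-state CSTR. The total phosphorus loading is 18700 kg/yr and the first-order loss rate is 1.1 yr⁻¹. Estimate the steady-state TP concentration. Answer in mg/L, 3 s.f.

Outflow Q = 0.695 m³/s × 3.156e+07 s/yr = 2.193e+07 m³/yr.
Steady-state CSTR mass balance: W = Q·C + k·V·C, so C = W/(Q + kV).
Q + kV = 2.193e+07 + 1.1·283000 = 2.224e+07 m³/yr.
C = 18700/2.224e+07 = 0.0008407 kg/m³ = 0.8407 mg/L.

0.841 mg/L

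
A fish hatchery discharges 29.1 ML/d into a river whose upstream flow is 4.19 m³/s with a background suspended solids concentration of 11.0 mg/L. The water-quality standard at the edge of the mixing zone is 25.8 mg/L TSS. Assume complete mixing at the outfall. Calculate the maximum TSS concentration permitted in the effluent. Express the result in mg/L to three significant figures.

210 mg/L

29.1 ML/d = 0.3368 m³/s.
Mass balance: 25.8·4.527 = 0.3368·Cₑ + 4.19·11.
Cₑ = (116.8 − 46.09) / 0.3368 = 209.9 mg/L.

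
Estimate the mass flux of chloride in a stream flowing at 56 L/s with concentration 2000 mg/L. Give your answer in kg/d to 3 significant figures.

9680 kg/d

56 L/s = 0.056 m³/s.
Mass flux = Q·C = 0.056 m³/s × 2000 g/m³ = 112 g/s.
= 112 g/s × 86.4 = 9677 kg/d.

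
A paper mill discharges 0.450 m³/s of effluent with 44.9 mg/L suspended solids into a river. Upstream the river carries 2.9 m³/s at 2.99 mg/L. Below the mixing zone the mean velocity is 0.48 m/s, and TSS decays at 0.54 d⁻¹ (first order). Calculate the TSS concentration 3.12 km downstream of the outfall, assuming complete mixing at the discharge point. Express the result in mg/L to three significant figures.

After complete mixing, C₀ = (0.45·44.9 + 2.9·2.99) / 3.35 = 8.62 mg/L.
Travel time t = 3120 m / 0.48 m/s = 6500 s = 0.07523 d.
C = 8.62·exp(−0.54·0.07523) = 8.62·0.9602 = 8.277 mg/L.

8.28 mg/L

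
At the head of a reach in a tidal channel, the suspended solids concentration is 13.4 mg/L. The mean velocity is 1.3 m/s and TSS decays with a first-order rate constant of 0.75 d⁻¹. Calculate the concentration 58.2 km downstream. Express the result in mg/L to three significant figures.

9.09 mg/L

Travel time t = 58.2 km / 1.3 m/s = 5.82e+04/1.3 = 4.477e+04 s = 0.5182 d.
First-order decay: C = 13.4·exp(−0.75·0.5182) = 13.4·0.678 = 9.085 mg/L.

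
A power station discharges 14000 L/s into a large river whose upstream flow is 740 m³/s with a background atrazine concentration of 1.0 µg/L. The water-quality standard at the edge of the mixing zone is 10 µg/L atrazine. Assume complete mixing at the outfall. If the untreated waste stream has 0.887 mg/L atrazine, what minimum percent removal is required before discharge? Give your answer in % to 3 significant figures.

45.2 %

14000 L/s = 14 m³/s.
1.0 µg/L = 0.001 mg/L.
10 µg/L = 0.01 mg/L.
Mass balance: 0.01·754 = 14·Cₑ + 740·0.001.
Cₑ = (7.54 − 0.74) / 14 = 0.4857 mg/L.
Required removal = 1 − 0.4857/0.887 = 45.24 %.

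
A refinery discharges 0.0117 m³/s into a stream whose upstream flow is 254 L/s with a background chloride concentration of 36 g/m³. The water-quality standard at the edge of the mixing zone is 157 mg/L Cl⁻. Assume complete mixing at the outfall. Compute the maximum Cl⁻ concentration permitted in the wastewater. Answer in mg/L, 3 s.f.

254 L/s = 0.254 m³/s.
Mass balance: 157·0.2657 = 0.0117·Cₑ + 0.254·36.
Cₑ = (41.71 − 9.144) / 0.0117 = 2784 mg/L.

2780 mg/L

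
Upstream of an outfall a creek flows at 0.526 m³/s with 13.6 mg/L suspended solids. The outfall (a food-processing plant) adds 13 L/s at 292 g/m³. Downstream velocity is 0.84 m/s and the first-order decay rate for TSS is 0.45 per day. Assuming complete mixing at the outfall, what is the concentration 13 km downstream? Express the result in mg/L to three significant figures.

13 L/s = 0.013 m³/s.
After complete mixing, C₀ = (0.013·292 + 0.526·13.6) / 0.539 = 20.31 mg/L.
Travel time t = 1.3e+04 m / 0.84 m/s = 1.548e+04 s = 0.1791 d.
C = 20.31·exp(−0.45·0.1791) = 20.31·0.9226 = 18.74 mg/L.

18.7 mg/L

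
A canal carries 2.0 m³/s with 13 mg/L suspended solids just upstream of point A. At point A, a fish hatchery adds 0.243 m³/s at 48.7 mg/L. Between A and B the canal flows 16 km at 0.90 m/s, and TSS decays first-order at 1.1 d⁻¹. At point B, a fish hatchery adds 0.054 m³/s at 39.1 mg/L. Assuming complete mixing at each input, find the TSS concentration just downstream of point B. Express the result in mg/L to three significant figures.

14.1 mg/L

After input A: C = (2·13 + 0.243·48.7) / 2.243 = 16.87 mg/L.
Over the 16 km reach to input B (t = 1.778e+04 s = 0.2058 d), decay gives C = 16.87·exp(−1.1·0.2058) = 13.45 mg/L.
After input B: C = (2.243·13.45 + 0.054·39.1) / 2.297 = 14.05 mg/L.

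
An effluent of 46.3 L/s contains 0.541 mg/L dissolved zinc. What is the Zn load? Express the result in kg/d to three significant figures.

46.3 L/s = 0.0463 m³/s.
Mass flux = Q·C = 0.0463 m³/s × 0.541 g/m³ = 0.02505 g/s.
= 0.02505 g/s × 86.4 = 2.164 kg/d.

2.16 kg/d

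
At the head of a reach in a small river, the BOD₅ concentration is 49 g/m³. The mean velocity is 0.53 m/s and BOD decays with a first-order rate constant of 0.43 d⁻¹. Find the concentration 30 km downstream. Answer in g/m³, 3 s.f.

Travel time t = 30 km / 0.53 m/s = 3e+04/0.53 = 5.66e+04 s = 0.6551 d.
First-order decay: C = 49·exp(−0.43·0.6551) = 49·0.7545 = 36.97 g/m³.

37.0 g/m³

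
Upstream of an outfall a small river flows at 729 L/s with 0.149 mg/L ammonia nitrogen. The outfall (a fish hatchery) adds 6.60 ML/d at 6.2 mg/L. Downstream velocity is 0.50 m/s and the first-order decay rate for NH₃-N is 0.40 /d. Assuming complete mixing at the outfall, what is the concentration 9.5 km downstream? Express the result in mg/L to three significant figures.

0.662 mg/L

6.60 ML/d = 0.07639 m³/s.
729 L/s = 0.729 m³/s.
After complete mixing, C₀ = (0.07639·6.2 + 0.729·0.149) / 0.8054 = 0.7229 mg/L.
Travel time t = 9500 m / 0.50 m/s = 1.9e+04 s = 0.2199 d.
C = 0.7229·exp(−0.40·0.2199) = 0.7229·0.9158 = 0.662 mg/L.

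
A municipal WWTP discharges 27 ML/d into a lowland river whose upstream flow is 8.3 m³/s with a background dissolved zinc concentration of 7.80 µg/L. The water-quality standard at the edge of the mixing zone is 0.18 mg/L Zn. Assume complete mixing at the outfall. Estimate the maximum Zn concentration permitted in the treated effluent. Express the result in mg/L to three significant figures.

4.75 mg/L

27 ML/d = 0.3125 m³/s.
7.80 µg/L = 0.0078 mg/L.
Mass balance: 0.18·8.613 = 0.3125·Cₑ + 8.3·0.0078.
Cₑ = (1.55 − 0.06474) / 0.3125 = 4.754 mg/L.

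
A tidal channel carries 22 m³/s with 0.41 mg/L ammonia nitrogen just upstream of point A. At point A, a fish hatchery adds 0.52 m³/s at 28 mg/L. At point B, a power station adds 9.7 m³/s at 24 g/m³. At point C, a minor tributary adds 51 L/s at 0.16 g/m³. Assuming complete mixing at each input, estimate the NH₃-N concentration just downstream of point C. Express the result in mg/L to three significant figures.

7.94 mg/L

After input A: C = (22·0.41 + 0.52·28) / 22.52 = 1.047 mg/L.
After input B: C = (22.52·1.047 + 9.7·24) / 32.22 = 7.957 mg/L.
51 L/s = 0.051 m³/s.
After input C: C = (32.22·7.957 + 0.051·0.16) / 32.27 = 7.945 mg/L.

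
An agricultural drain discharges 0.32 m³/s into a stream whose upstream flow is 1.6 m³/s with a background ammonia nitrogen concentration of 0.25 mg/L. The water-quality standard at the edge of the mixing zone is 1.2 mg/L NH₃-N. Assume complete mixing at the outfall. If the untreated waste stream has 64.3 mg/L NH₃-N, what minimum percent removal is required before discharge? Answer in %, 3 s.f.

90.7 %

Mass balance: 1.2·1.92 = 0.32·Cₑ + 1.6·0.25.
Cₑ = (2.304 − 0.4) / 0.32 = 5.95 mg/L.
Required removal = 1 − 5.95/64.3 = 90.75 %.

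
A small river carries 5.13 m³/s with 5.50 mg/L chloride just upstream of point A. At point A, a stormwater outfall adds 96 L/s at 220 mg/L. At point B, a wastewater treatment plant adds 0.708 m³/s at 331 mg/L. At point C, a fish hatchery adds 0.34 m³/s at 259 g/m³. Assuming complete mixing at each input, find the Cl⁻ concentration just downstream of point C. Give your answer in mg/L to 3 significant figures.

59.3 mg/L

96 L/s = 0.096 m³/s.
After input A: C = (5.13·5.5 + 0.096·220) / 5.226 = 9.44 mg/L.
After input B: C = (5.226·9.44 + 0.708·331) / 5.934 = 47.81 mg/L.
After input C: C = (5.934·47.81 + 0.34·259) / 6.274 = 59.25 mg/L.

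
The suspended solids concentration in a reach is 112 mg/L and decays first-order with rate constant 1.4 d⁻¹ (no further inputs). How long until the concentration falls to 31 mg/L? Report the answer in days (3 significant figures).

0.918 d

t = ln(C₀/C)/k = ln(112/31)/1.4 = 1.285/1.4 = 0.9175 d.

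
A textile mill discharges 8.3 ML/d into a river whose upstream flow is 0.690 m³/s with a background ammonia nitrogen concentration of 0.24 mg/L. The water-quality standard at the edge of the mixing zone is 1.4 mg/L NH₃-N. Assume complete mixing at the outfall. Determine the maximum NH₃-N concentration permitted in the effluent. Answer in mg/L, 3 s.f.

9.73 mg/L

8.3 ML/d = 0.09606 m³/s.
Mass balance: 1.4·0.7861 = 0.09606·Cₑ + 0.69·0.24.
Cₑ = (1.1 − 0.1656) / 0.09606 = 9.732 mg/L.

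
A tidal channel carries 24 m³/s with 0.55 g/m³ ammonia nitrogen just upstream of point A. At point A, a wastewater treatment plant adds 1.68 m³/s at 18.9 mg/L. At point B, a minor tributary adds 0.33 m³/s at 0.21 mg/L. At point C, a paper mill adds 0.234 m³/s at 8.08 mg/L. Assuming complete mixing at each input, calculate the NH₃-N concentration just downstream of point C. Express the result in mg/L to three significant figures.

1.79 mg/L

After input A: C = (24·0.55 + 1.68·18.9) / 25.68 = 1.75 mg/L.
After input B: C = (25.68·1.75 + 0.33·0.21) / 26.01 = 1.731 mg/L.
After input C: C = (26.01·1.731 + 0.234·8.08) / 26.24 = 1.788 mg/L.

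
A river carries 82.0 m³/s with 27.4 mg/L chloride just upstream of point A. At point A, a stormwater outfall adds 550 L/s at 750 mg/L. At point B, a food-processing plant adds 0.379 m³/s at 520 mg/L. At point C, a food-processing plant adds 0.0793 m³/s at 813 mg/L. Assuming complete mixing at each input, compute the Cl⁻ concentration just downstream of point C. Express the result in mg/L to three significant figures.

35.2 mg/L

550 L/s = 0.55 m³/s.
After input A: C = (82·27.4 + 0.55·750) / 82.55 = 32.21 mg/L.
After input B: C = (82.55·32.21 + 0.379·520) / 82.93 = 34.44 mg/L.
After input C: C = (82.93·34.44 + 0.0793·813) / 83.01 = 35.19 mg/L.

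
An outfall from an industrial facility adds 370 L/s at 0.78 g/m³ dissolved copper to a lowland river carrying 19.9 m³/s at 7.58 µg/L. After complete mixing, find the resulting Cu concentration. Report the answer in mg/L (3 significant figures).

0.0217 mg/L

370 L/s = 0.37 m³/s.
7.58 µg/L = 0.00758 mg/L.
Flow-weighted mixing gives C = (0.37·0.78 + 19.9·0.00758) / (0.37 + 19.9) = 0.4394/20.27 = 0.02168 mg/L.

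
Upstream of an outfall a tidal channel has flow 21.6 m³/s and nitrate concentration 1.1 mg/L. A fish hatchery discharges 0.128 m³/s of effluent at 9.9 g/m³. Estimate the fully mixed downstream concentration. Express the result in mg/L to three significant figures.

Flow-weighted mixing gives C = (0.128·9.9 + 21.6·1.1) / (0.128 + 21.6) = 25.03/21.73 = 1.152 mg/L.

1.15 mg/L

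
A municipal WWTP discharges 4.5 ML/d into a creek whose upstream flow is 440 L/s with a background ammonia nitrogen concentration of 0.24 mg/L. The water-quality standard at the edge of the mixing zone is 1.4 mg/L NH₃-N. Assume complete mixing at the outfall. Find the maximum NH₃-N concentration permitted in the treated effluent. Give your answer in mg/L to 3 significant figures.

11.2 mg/L

4.5 ML/d = 0.05208 m³/s.
440 L/s = 0.44 m³/s.
Mass balance: 1.4·0.4921 = 0.05208·Cₑ + 0.44·0.24.
Cₑ = (0.6889 − 0.1056) / 0.05208 = 11.2 mg/L.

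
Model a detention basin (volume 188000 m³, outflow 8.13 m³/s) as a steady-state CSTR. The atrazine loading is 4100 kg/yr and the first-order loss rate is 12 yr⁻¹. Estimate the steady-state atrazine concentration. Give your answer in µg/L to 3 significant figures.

Outflow Q = 8.13 m³/s × 3.156e+07 s/yr = 2.566e+08 m³/yr.
Steady-state CSTR mass balance: W = Q·C + k·V·C, so C = W/(Q + kV).
Q + kV = 2.566e+08 + 12·188000 = 2.588e+08 m³/yr.
C = 4100/2.588e+08 = 1.584e-05 kg/m³ = 0.01584 mg/L = 15.84 µg/L.

15.8 µg/L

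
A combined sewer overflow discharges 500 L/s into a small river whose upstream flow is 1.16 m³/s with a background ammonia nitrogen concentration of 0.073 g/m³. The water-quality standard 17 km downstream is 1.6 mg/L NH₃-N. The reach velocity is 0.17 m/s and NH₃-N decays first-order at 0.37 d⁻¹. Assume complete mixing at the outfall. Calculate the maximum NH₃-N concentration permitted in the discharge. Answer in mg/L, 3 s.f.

500 L/s = 0.5 m³/s.
Travel time to the compliance point: t = 1.7e+04/0.17 = 1e+05 s = 1.157 d; decay factor exp(−0.37·1.157) = 0.6517.
So the concentration just after mixing may be at most 1.6/0.6517 = 2.455 mg/L.
Mass balance: 2.455·1.66 = 0.5·Cₑ + 1.16·0.073.
Cₑ = (4.076 − 0.08468) / 0.5 = 7.982 mg/L.

7.98 mg/L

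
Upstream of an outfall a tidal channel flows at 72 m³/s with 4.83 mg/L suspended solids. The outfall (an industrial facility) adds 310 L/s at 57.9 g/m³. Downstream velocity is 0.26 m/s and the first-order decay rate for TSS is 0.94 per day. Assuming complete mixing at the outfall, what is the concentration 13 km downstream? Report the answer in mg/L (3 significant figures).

2.94 mg/L

310 L/s = 0.31 m³/s.
After complete mixing, C₀ = (0.31·57.9 + 72·4.83) / 72.31 = 5.058 mg/L.
Travel time t = 1.3e+04 m / 0.26 m/s = 5e+04 s = 0.5787 d.
C = 5.058·exp(−0.94·0.5787) = 5.058·0.5804 = 2.936 mg/L.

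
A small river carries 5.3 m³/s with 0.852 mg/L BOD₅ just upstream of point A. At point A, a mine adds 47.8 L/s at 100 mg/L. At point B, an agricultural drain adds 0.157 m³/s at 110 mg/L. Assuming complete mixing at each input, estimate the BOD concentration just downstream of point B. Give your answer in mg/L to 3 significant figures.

4.83 mg/L

47.8 L/s = 0.0478 m³/s.
After input A: C = (5.3·0.852 + 0.0478·100) / 5.348 = 1.738 mg/L.
After input B: C = (5.348·1.738 + 0.157·110) / 5.505 = 4.826 mg/L.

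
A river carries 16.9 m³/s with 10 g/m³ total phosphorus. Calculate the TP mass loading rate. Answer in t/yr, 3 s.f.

5330 t/yr

Mass flux = Q·C = 16.9 m³/s × 10 g/m³ = 169 g/s.
= 169 g/s × 31.56 = 5333 t/yr.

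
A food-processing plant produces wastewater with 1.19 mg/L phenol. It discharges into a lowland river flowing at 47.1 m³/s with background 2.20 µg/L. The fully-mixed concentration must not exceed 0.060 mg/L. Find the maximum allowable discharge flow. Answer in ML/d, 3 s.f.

208 ML/d

2.20 µg/L = 0.0022 mg/L.
Mass balance at complete mixing: C_std·(Q_w + Q_r) = Q_w·C_e + Q_r·C_b.
Rearranging, Q_w = Q_r·(C_std − C_b)/(C_e − C_std) = 47.1·(0.06 − 0.0022) / (1.19 − 0.06) = 2.409 m³/s.
= 208.2 ML/d.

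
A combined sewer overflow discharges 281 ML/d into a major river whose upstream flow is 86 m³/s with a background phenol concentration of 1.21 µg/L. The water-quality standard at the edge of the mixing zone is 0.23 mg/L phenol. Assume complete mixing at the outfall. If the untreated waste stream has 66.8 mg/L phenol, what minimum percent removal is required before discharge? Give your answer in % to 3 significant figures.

90.6 %

281 ML/d = 3.252 m³/s.
1.21 µg/L = 0.00121 mg/L.
Mass balance: 0.23·89.25 = 3.252·Cₑ + 86·0.00121.
Cₑ = (20.53 − 0.1041) / 3.252 = 6.28 mg/L.
Required removal = 1 − 6.28/66.8 = 90.6 %.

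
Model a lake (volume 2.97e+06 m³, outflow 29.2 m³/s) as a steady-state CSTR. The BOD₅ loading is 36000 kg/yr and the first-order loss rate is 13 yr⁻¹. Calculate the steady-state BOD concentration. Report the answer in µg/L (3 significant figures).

Outflow Q = 29.2 m³/s × 3.156e+07 s/yr = 9.215e+08 m³/yr.
Steady-state CSTR mass balance: W = Q·C + k·V·C, so C = W/(Q + kV).
Q + kV = 9.215e+08 + 13·2.97e+06 = 9.601e+08 m³/yr.
C = 36000/9.601e+08 = 3.75e-05 kg/m³ = 0.0375 mg/L = 37.5 µg/L.

37.5 µg/L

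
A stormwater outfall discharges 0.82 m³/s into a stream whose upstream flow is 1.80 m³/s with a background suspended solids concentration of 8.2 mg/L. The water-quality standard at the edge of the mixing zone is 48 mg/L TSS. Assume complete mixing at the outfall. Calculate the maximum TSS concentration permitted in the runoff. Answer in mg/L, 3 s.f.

135 mg/L

Mass balance: 48·2.62 = 0.82·Cₑ + 1.8·8.2.
Cₑ = (125.8 − 14.76) / 0.82 = 135.4 mg/L.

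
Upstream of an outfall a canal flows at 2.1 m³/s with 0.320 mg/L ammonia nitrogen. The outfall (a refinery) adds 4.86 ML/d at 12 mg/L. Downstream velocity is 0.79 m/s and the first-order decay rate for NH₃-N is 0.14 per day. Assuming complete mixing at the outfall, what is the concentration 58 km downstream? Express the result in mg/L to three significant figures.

4.86 ML/d = 0.05625 m³/s.
After complete mixing, C₀ = (0.05625·12 + 2.1·0.32) / 2.156 = 0.6247 mg/L.
Travel time t = 5.8e+04 m / 0.79 m/s = 7.342e+04 s = 0.8497 d.
C = 0.6247·exp(−0.14·0.8497) = 0.6247·0.8878 = 0.5546 mg/L.

0.555 mg/L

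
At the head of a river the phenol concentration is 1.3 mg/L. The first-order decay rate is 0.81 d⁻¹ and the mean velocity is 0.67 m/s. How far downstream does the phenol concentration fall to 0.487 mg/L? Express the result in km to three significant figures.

From C = C₀·e^(−kt), t = ln(C₀/C)/k = ln(1.3/0.487)/0.81 = 0.9819/0.81 = 1.212 d.
Distance = v·t = 0.67 m/s × 1.047e+05 s = 7.017e+04 m = 70.17 km.

70.2 km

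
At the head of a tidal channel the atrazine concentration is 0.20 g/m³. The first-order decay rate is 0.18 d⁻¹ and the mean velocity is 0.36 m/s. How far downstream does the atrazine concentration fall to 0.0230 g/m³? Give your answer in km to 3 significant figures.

From C = C₀·e^(−kt), t = ln(C₀/C)/k = ln(0.20/0.0230)/0.18 = 2.163/0.18 = 12.02 d.
Distance = v·t = 0.36 m/s × 1.038e+06 s = 3.737e+05 m = 373.7 km.

374 km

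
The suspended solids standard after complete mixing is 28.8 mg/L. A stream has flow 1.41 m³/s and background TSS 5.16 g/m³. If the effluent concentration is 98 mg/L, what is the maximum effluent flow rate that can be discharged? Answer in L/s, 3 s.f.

Mass balance at complete mixing: C_std·(Q_w + Q_r) = Q_w·C_e + Q_r·C_b.
Rearranging, Q_w = Q_r·(C_std − C_b)/(C_e − C_std) = 1.41·(28.8 − 5.16) / (98 − 28.8) = 0.4817 m³/s.
= 481.7 L/s.

482 L/s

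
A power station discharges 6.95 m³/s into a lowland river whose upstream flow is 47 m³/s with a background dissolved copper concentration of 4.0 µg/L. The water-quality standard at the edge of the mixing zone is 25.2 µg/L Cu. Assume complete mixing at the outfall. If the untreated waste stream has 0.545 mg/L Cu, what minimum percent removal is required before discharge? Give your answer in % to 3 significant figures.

69.1 %

4.0 µg/L = 0.004 mg/L.
25.2 µg/L = 0.0252 mg/L.
Mass balance: 0.0252·53.95 = 6.95·Cₑ + 47·0.004.
Cₑ = (1.36 − 0.188) / 6.95 = 0.1686 mg/L.
Required removal = 1 − 0.1686/0.545 = 69.07 %.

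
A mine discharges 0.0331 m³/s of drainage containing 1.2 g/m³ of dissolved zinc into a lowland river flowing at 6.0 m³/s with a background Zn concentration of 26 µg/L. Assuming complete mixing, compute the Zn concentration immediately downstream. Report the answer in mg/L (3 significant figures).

0.0324 mg/L

26 µg/L = 0.026 mg/L.
Flow-weighted mixing gives C = (0.0331·1.2 + 6·0.026) / (0.0331 + 6) = 0.1957/6.033 = 0.03244 mg/L.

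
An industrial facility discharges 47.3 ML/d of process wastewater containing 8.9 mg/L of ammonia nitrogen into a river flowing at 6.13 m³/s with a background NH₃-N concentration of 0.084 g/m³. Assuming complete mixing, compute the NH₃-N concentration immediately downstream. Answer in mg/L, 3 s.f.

47.3 ML/d = 0.5475 m³/s.
Conservation of mass across the mixing zone: C = (0.5475·8.9 + 6.13·0.084) / (0.5475 + 6.13) = 5.387/6.677 = 0.8068 mg/L.

0.807 mg/L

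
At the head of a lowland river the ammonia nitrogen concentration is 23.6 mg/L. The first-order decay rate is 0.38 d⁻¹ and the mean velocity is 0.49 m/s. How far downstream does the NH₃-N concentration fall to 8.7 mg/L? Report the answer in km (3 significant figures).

111 km

From C = C₀·e^(−kt), t = ln(C₀/C)/k = ln(23.6/8.7)/0.38 = 0.9979/0.38 = 2.626 d.
Distance = v·t = 0.49 m/s × 2.269e+05 s = 1.112e+05 m = 111.2 km.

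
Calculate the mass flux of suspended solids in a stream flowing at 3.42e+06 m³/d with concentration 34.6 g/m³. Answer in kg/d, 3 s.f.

118000 kg/d

3.42e+06 m³/d = 39.58 m³/s.
Mass flux = Q·C = 39.58 m³/s × 34.6 g/m³ = 1370 g/s.
= 1370 g/s × 86.4 = 1.183e+05 kg/d.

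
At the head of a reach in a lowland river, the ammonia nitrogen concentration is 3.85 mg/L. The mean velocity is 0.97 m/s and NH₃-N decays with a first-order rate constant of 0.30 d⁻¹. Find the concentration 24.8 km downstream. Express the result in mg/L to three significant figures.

Travel time t = 24.8 km / 0.97 m/s = 2.48e+04/0.97 = 2.557e+04 s = 0.2959 d.
First-order decay: C = 3.85·exp(−0.30·0.2959) = 3.85·0.9151 = 3.523 mg/L.

3.52 mg/L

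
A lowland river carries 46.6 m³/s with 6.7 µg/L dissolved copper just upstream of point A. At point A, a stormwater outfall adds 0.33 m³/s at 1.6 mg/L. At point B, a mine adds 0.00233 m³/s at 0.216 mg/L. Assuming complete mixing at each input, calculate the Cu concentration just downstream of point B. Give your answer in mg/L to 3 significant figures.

6.7 µg/L = 0.0067 mg/L.
After input A: C = (46.6·0.0067 + 0.33·1.6) / 46.93 = 0.0179 mg/L.
After input B: C = (46.93·0.0179 + 0.00233·0.216) / 46.93 = 0.01791 mg/L.

0.0179 mg/L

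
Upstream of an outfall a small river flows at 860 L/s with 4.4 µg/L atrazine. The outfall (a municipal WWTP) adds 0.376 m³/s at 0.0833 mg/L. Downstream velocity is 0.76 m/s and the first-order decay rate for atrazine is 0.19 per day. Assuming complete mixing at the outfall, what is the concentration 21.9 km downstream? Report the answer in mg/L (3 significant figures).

860 L/s = 0.86 m³/s.
4.4 µg/L = 0.0044 mg/L.
After complete mixing, C₀ = (0.376·0.0833 + 0.86·0.0044) / 1.236 = 0.0284 mg/L.
Travel time t = 2.19e+04 m / 0.76 m/s = 2.882e+04 s = 0.3335 d.
C = 0.0284·exp(−0.19·0.3335) = 0.0284·0.9386 = 0.02666 mg/L.

0.0267 mg/L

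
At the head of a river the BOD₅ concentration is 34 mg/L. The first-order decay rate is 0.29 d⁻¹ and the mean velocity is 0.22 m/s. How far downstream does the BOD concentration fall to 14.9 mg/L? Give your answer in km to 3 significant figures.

From C = C₀·e^(−kt), t = ln(C₀/C)/k = ln(34/14.9)/0.29 = 0.825/0.29 = 2.845 d.
Distance = v·t = 0.22 m/s × 2.458e+05 s = 5.407e+04 m = 54.07 km.

54.1 km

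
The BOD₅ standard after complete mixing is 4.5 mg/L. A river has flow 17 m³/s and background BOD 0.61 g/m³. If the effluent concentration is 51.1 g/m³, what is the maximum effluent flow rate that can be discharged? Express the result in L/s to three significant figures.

Mass balance at complete mixing: C_std·(Q_w + Q_r) = Q_w·C_e + Q_r·C_b.
Rearranging, Q_w = Q_r·(C_std − C_b)/(C_e − C_std) = 17·(4.5 − 0.61) / (51.1 − 4.5) = 1.419 m³/s.
= 1419 L/s.

1420 L/s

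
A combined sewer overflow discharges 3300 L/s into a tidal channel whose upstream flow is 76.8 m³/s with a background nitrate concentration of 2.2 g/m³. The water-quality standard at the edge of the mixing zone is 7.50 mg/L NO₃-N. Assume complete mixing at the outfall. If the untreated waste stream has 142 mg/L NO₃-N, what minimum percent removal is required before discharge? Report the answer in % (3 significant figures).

3300 L/s = 3.3 m³/s.
Mass balance: 7.5·80.1 = 3.3·Cₑ + 76.8·2.2.
Cₑ = (600.8 − 169) / 3.3 = 130.8 mg/L.
Required removal = 1 − 130.8/142 = 7.855 %.

7.86 %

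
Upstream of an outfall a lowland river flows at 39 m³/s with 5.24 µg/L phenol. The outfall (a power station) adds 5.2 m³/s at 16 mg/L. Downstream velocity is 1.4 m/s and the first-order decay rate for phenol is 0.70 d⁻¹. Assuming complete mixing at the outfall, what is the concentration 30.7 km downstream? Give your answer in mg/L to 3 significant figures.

1.58 mg/L

5.24 µg/L = 0.00524 mg/L.
After complete mixing, C₀ = (5.2·16 + 39·0.00524) / 44.2 = 1.887 mg/L.
Travel time t = 3.07e+04 m / 1.4 m/s = 2.193e+04 s = 0.2538 d.
C = 1.887·exp(−0.70·0.2538) = 1.887·0.8372 = 1.58 mg/L.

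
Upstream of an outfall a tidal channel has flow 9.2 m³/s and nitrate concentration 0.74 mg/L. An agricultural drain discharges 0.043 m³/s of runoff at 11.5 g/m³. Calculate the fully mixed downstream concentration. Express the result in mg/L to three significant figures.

Flow-weighted mixing gives C = (0.043·11.5 + 9.2·0.74) / (0.043 + 9.2) = 7.303/9.243 = 0.7901 mg/L.

0.790 mg/L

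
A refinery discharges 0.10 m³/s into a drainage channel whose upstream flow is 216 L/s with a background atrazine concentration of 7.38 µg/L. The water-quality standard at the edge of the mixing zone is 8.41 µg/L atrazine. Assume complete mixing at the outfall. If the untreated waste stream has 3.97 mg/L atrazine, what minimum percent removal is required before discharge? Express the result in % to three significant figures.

216 L/s = 0.216 m³/s.
7.38 µg/L = 0.00738 mg/L.
8.41 µg/L = 0.00841 mg/L.
Mass balance: 0.00841·0.316 = 0.1·Cₑ + 0.216·0.00738.
Cₑ = (0.002658 − 0.001594) / 0.1 = 0.01063 mg/L.
Required removal = 1 − 0.01063/3.97 = 99.73 %.

99.7 %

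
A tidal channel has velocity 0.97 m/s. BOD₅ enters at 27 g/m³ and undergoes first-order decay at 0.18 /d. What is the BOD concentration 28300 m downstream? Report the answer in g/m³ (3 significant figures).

Travel time t = 28300 m / 0.97 m/s = 2.83e+04/0.97 = 2.918e+04 s = 0.3377 d.
First-order decay: C = 27·exp(−0.18·0.3377) = 27·0.941 = 25.41 g/m³.

25.4 g/m³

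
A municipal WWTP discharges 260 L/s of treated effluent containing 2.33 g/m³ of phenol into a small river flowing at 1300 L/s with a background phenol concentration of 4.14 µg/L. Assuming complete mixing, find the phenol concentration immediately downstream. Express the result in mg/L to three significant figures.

0.392 mg/L

260 L/s = 0.26 m³/s.
1300 L/s = 1.3 m³/s.
4.14 µg/L = 0.00414 mg/L.
By mass balance at complete mixing, C = (0.26·2.33 + 1.3·0.00414) / (0.26 + 1.3) = 0.6112/1.56 = 0.3918 mg/L.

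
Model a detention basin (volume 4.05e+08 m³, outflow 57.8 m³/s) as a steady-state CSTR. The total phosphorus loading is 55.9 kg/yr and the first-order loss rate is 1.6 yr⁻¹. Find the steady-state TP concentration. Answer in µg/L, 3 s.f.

Outflow Q = 57.8 m³/s × 3.156e+07 s/yr = 1.824e+09 m³/yr.
Steady-state CSTR mass balance: W = Q·C + k·V·C, so C = W/(Q + kV).
Q + kV = 1.824e+09 + 1.6·4.05e+08 = 2.472e+09 m³/yr.
C = 55.9/2.472e+09 = 2.261e-08 kg/m³ = 2.261e-05 mg/L = 0.02261 µg/L.

0.0226 µg/L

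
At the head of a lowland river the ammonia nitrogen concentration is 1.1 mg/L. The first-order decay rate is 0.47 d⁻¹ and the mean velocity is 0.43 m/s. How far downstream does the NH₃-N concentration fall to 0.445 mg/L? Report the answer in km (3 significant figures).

From C = C₀·e^(−kt), t = ln(C₀/C)/k = ln(1.1/0.445)/0.47 = 0.905/0.47 = 1.926 d.
Distance = v·t = 0.43 m/s × 1.664e+05 s = 7.154e+04 m = 71.54 km.

71.5 km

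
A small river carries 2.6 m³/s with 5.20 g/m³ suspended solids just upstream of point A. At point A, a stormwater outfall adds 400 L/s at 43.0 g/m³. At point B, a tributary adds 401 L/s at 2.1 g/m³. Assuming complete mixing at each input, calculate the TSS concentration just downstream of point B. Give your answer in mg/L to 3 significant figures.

9.28 mg/L

400 L/s = 0.4 m³/s.
After input A: C = (2.6·5.2 + 0.4·43) / 3 = 10.24 mg/L.
401 L/s = 0.401 m³/s.
After input B: C = (3·10.24 + 0.401·2.1) / 3.401 = 9.28 mg/L.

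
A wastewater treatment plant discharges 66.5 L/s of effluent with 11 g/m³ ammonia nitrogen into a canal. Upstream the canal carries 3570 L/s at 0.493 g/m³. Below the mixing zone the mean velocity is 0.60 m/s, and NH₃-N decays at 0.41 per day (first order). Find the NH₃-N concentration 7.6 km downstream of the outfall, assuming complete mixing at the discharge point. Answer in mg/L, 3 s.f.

0.645 mg/L

66.5 L/s = 0.0665 m³/s.
3570 L/s = 3.57 m³/s.
After complete mixing, C₀ = (0.0665·11 + 3.57·0.493) / 3.637 = 0.6851 mg/L.
Travel time t = 7600 m / 0.60 m/s = 1.267e+04 s = 0.1466 d.
C = 0.6851·exp(−0.41·0.1466) = 0.6851·0.9417 = 0.6452 mg/L.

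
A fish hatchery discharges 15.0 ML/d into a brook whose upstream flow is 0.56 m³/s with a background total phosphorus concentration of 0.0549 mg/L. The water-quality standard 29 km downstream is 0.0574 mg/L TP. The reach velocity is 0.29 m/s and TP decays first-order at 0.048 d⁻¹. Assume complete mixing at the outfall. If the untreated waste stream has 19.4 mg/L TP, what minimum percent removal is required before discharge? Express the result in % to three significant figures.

99.6 %

15.0 ML/d = 0.1736 m³/s.
Travel time to the compliance point: t = 2.9e+04/0.29 = 1e+05 s = 1.157 d; decay factor exp(−0.048·1.157) = 0.946.
So the concentration just after mixing may be at most 0.0574/0.946 = 0.06068 mg/L.
Mass balance: 0.06068·0.7336 = 0.1736·Cₑ + 0.56·0.0549.
Cₑ = (0.04451 − 0.03074) / 0.1736 = 0.07932 mg/L.
Required removal = 1 − 0.07932/19.4 = 99.59 %.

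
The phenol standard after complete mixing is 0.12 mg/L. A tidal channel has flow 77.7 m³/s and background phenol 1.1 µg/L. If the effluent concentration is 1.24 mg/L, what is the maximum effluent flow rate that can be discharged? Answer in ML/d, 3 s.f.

1.1 µg/L = 0.0011 mg/L.
Mass balance at complete mixing: C_std·(Q_w + Q_r) = Q_w·C_e + Q_r·C_b.
Rearranging, Q_w = Q_r·(C_std − C_b)/(C_e − C_std) = 77.7·(0.12 − 0.0011) / (1.24 − 0.12) = 8.249 m³/s.
= 712.7 ML/d.

713 ML/d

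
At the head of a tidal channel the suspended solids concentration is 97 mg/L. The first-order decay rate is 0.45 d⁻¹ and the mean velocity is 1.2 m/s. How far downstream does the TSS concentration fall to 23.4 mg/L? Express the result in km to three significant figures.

From C = C₀·e^(−kt), t = ln(C₀/C)/k = ln(97/23.4)/0.45 = 1.422/0.45 = 3.16 d.
Distance = v·t = 1.2 m/s × 2.73e+05 s = 3.276e+05 m = 327.6 km.

328 km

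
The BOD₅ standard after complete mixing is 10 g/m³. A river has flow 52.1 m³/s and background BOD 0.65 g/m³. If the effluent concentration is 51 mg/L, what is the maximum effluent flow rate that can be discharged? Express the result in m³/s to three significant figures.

11.9 m³/s

Mass balance at complete mixing: C_std·(Q_w + Q_r) = Q_w·C_e + Q_r·C_b.
Rearranging, Q_w = Q_r·(C_std − C_b)/(C_e − C_std) = 52.1·(10 − 0.65) / (51 − 10) = 11.88 m³/s.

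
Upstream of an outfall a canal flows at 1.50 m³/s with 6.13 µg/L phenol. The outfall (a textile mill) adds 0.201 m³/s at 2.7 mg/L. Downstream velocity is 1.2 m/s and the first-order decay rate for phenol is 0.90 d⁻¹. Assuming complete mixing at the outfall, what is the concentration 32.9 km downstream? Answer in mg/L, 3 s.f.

6.13 µg/L = 0.00613 mg/L.
After complete mixing, C₀ = (0.201·2.7 + 1.5·0.00613) / 1.701 = 0.3245 mg/L.
Travel time t = 3.29e+04 m / 1.2 m/s = 2.742e+04 s = 0.3173 d.
C = 0.3245·exp(−0.90·0.3173) = 0.3245·0.7516 = 0.2438 mg/L.

0.244 mg/L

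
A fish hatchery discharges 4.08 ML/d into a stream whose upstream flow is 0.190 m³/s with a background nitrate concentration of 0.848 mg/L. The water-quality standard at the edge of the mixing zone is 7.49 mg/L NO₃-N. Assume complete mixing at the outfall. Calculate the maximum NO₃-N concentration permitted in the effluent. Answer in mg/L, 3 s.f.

4.08 ML/d = 0.04722 m³/s.
Mass balance: 7.49·0.2372 = 0.04722·Cₑ + 0.19·0.848.
Cₑ = (1.777 − 0.1611) / 0.04722 = 34.21 mg/L.

34.2 mg/L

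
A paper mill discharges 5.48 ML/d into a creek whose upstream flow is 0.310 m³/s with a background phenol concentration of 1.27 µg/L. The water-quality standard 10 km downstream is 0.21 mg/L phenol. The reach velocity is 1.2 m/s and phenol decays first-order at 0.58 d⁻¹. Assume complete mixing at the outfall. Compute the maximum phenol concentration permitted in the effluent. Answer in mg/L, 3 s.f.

5.48 ML/d = 0.06343 m³/s.
1.27 µg/L = 0.00127 mg/L.
Travel time to the compliance point: t = 1e+04/1.2 = 8333 s = 0.09645 d; decay factor exp(−0.58·0.09645) = 0.9456.
So the concentration just after mixing may be at most 0.21/0.9456 = 0.2221 mg/L.
Mass balance: 0.2221·0.3734 = 0.06343·Cₑ + 0.31·0.00127.
Cₑ = (0.08293 − 0.0003937) / 0.06343 = 1.301 mg/L.

1.30 mg/L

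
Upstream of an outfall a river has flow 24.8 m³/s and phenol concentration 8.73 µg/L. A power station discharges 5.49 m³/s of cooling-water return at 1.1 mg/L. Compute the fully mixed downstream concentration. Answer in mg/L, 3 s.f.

8.73 µg/L = 0.00873 mg/L.
Flow-weighted mixing gives C = (5.49·1.1 + 24.8·0.00873) / (5.49 + 24.8) = 6.256/30.29 = 0.2065 mg/L.

0.207 mg/L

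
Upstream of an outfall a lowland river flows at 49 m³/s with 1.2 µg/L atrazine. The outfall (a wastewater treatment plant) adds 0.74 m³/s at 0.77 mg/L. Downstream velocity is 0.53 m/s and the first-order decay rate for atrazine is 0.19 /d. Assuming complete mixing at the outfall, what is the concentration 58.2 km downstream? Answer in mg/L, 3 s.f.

1.2 µg/L = 0.0012 mg/L.
After complete mixing, C₀ = (0.74·0.77 + 49·0.0012) / 49.74 = 0.01264 mg/L.
Travel time t = 5.82e+04 m / 0.53 m/s = 1.098e+05 s = 1.271 d.
C = 0.01264·exp(−0.19·1.271) = 0.01264·0.7855 = 0.009926 mg/L.

0.00993 mg/L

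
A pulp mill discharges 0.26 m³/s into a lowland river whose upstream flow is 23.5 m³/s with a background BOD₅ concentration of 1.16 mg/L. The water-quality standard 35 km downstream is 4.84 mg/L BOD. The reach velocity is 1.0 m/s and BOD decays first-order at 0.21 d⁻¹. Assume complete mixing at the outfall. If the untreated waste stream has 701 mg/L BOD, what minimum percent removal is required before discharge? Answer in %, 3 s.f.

46.3 %

Travel time to the compliance point: t = 3.5e+04/1.0 = 3.5e+04 s = 0.4051 d; decay factor exp(−0.21·0.4051) = 0.9184.
So the concentration just after mixing may be at most 4.84/0.9184 = 5.27 mg/L.
Mass balance: 5.27·23.76 = 0.26·Cₑ + 23.5·1.16.
Cₑ = (125.2 − 27.26) / 0.26 = 376.7 mg/L.
Required removal = 1 − 376.7/701 = 46.26 %.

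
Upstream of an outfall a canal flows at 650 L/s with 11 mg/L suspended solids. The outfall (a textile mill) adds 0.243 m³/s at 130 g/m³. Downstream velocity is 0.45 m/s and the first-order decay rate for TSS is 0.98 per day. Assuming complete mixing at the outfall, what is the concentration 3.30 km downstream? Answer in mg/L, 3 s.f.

650 L/s = 0.65 m³/s.
After complete mixing, C₀ = (0.243·130 + 0.65·11) / 0.893 = 43.38 mg/L.
Travel time t = 3300 m / 0.45 m/s = 7333 s = 0.08488 d.
C = 43.38·exp(−0.98·0.08488) = 43.38·0.9202 = 39.92 mg/L.

39.9 mg/L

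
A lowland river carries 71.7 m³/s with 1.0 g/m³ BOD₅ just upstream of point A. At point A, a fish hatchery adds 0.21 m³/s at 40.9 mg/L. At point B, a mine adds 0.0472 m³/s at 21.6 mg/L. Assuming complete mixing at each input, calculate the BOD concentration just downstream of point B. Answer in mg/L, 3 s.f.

1.13 mg/L

After input A: C = (71.7·1 + 0.21·40.9) / 71.91 = 1.117 mg/L.
After input B: C = (71.91·1.117 + 0.0472·21.6) / 71.96 = 1.13 mg/L.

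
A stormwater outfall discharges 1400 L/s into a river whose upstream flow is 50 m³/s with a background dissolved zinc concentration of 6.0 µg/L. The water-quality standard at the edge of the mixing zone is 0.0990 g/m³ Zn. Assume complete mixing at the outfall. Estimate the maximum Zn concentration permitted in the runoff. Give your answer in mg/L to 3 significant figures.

3.42 mg/L

1400 L/s = 1.4 m³/s.
6.0 µg/L = 0.006 mg/L.
Mass balance: 0.099·51.4 = 1.4·Cₑ + 50·0.006.
Cₑ = (5.089 − 0.3) / 1.4 = 3.42 mg/L.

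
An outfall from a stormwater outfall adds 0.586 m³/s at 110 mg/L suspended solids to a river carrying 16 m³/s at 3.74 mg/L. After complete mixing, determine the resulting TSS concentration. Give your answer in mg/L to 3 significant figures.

Conservation of mass across the mixing zone: C = (0.586·110 + 16·3.74) / (0.586 + 16) = 124.3/16.59 = 7.494 mg/L.

7.49 mg/L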